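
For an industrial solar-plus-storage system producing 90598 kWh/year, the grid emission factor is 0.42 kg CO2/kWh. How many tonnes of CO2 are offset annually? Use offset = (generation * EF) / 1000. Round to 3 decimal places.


CO2 offset in kg = generation * emission_factor
CO2 offset = 90598 * 0.42 = 38051.16 kg
Convert to tonnes:
  CO2 offset = 38051.16 / 1000 = 38.051 tonnes

38.051


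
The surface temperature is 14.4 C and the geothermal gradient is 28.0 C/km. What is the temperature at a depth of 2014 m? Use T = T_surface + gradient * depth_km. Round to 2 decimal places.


Convert depth to km: 2014 / 1000 = 2.014 km
Temperature increase = gradient * depth_km = 28.0 * 2.014 = 56.39 C
Temperature at depth = T_surface + delta_T = 14.4 + 56.39
T = 70.79 C

70.79


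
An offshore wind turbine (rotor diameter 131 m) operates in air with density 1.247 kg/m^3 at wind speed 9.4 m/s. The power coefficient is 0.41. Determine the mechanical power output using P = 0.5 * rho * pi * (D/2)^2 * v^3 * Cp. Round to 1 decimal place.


Step 1 -- Compute swept area:
  A = pi * (D/2)^2 = pi * (131/2)^2 = 13478.22 m^2
Step 2 -- Apply wind power equation:
  P = 0.5 * rho * A * v^3 * Cp
  v^3 = 9.4^3 = 830.584
  P = 0.5 * 1.247 * 13478.22 * 830.584 * 0.41
  P = 2861780.7 W

2861780.7


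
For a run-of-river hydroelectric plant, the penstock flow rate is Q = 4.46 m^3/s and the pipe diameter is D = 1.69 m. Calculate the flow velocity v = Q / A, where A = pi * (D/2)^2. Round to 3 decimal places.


Compute pipe cross-sectional area:
  A = pi * (D/2)^2 = pi * (1.69/2)^2 = 2.2432 m^2
Calculate velocity:
  v = Q / A = 4.46 / 2.2432
  v = 1.988 m/s

1.988


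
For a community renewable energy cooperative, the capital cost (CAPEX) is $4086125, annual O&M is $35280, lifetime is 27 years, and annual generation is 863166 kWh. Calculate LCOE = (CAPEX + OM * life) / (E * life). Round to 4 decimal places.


Total cost = CAPEX + OM * lifetime = 4086125 + 35280 * 27 = 4086125 + 952560 = 5038685
Total generation = annual * lifetime = 863166 * 27 = 23305482 kWh
LCOE = 5038685 / 23305482
LCOE = 0.2162 $/kWh

0.2162


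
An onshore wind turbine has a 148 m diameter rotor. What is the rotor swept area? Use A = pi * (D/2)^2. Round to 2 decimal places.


Compute the rotor radius:
  r = D / 2 = 148 / 2 = 74.0 m
Calculate swept area:
  A = pi * r^2 = pi * 74.0^2
  A = 17203.36 m^2

17203.36


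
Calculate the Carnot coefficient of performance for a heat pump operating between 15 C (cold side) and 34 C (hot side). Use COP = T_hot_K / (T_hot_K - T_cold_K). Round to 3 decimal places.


Convert to Kelvin:
  T_hot = 34 + 273.15 = 307.15 K
  T_cold = 15 + 273.15 = 288.15 K
Apply Carnot COP formula:
  COP = T_hot_K / (T_hot_K - T_cold_K) = 307.15 / 19.0
  COP = 16.166

16.166


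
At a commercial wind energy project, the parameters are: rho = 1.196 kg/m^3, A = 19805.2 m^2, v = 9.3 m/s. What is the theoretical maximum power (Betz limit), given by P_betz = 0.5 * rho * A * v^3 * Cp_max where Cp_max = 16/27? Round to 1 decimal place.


The Betz coefficient Cp_max = 16/27 = 0.5926
v^3 = 9.3^3 = 804.357
P_betz = 0.5 * rho * A * v^3 * Cp_max
P_betz = 0.5 * 1.196 * 19805.2 * 804.357 * 0.5926
P_betz = 5645279.9 W

5645279.9


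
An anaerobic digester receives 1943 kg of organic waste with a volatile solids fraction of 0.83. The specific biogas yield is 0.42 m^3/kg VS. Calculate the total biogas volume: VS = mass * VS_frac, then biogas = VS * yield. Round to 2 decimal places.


Compute volatile solids:
  VS = mass * VS_fraction = 1943 * 0.83 = 1612.69 kg
Calculate biogas volume:
  Biogas = VS * specific_yield = 1612.69 * 0.42
  Biogas = 677.33 m^3

677.33


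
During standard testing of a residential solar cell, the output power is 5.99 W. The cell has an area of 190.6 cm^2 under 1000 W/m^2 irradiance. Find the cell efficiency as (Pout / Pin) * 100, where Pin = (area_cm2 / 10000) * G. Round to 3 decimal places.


First compute the input power:
  Pin = area_cm2 / 10000 * G = 190.6 / 10000 * 1000 = 19.06 W
Then compute efficiency:
  Efficiency = (Pout / Pin) * 100 = (5.99 / 19.06) * 100
  Efficiency = 31.427%

31.427


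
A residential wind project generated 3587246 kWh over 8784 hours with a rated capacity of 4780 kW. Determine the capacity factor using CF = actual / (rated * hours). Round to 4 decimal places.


Capacity factor = actual output / maximum possible output
Maximum possible = rated * hours = 4780 * 8784 = 41987520 kWh
CF = 3587246 / 41987520
CF = 0.0854

0.0854


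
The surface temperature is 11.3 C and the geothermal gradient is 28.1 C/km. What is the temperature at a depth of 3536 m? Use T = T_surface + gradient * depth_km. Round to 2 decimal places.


Convert depth to km: 3536 / 1000 = 3.536 km
Temperature increase = gradient * depth_km = 28.1 * 3.536 = 99.36 C
Temperature at depth = T_surface + delta_T = 11.3 + 99.36
T = 110.66 C

110.66


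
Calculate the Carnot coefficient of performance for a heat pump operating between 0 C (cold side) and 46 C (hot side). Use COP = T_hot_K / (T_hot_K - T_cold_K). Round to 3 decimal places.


Convert to Kelvin:
  T_hot = 46 + 273.15 = 319.15 K
  T_cold = 0 + 273.15 = 273.15 K
Apply Carnot COP formula:
  COP = T_hot_K / (T_hot_K - T_cold_K) = 319.15 / 46.0
  COP = 6.938

6.938


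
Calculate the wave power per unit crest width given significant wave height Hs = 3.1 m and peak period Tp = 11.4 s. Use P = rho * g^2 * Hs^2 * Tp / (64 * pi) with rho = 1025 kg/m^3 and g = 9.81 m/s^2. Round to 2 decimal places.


Apply wave power formula:
  g^2 = 9.81^2 = 96.2361
  Hs^2 = 3.1^2 = 9.61
  Numerator = rho * g^2 * Hs^2 * Tp = 1025 * 96.2361 * 9.61 * 11.4 = 10806625.94
  Denominator = 64 * pi = 201.0619
  P = 10806625.94 / 201.0619 = 53747.75 W/m

53747.75


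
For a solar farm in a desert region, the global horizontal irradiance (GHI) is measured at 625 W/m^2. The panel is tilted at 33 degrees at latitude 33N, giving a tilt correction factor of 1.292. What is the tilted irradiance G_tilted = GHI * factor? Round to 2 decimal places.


Identify the given values:
  GHI = 625 W/m^2, tilt correction factor = 1.292
Apply the formula G_tilted = GHI * factor:
  G_tilted = 625 * 1.292
  G_tilted = 807.50 W/m^2

807.50


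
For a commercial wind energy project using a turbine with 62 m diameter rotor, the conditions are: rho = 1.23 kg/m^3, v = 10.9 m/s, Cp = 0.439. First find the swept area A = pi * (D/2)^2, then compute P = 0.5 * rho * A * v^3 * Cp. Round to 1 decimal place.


Step 1 -- Compute swept area:
  A = pi * (D/2)^2 = pi * (62/2)^2 = 3019.07 m^2
Step 2 -- Apply wind power equation:
  P = 0.5 * rho * A * v^3 * Cp
  v^3 = 10.9^3 = 1295.029
  P = 0.5 * 1.23 * 3019.07 * 1295.029 * 0.439
  P = 1055583.0 W

1055583.0


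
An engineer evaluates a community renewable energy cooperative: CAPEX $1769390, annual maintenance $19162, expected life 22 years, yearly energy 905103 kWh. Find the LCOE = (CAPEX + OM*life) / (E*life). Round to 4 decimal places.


Total cost = CAPEX + OM * lifetime = 1769390 + 19162 * 22 = 1769390 + 421564 = 2190954
Total generation = annual * lifetime = 905103 * 22 = 19912266 kWh
LCOE = 2190954 / 19912266
LCOE = 0.1100 $/kWh

0.1100


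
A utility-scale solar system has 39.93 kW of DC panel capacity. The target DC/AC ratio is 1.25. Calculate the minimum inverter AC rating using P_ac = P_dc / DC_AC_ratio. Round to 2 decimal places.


The inverter AC capacity is determined by the DC/AC ratio.
Given: P_dc = 39.93 kW, DC/AC ratio = 1.25
P_ac = P_dc / ratio = 39.93 / 1.25
P_ac = 31.94 kW

31.94


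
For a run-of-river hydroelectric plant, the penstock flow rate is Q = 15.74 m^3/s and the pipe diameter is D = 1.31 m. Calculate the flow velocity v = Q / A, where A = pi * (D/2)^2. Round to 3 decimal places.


Compute pipe cross-sectional area:
  A = pi * (D/2)^2 = pi * (1.31/2)^2 = 1.3478 m^2
Calculate velocity:
  v = Q / A = 15.74 / 1.3478
  v = 11.678 m/s

11.678


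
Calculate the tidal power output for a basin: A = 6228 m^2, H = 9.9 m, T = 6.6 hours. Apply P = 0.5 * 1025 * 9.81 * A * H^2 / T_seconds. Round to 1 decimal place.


Convert period to seconds: T = 6.6 * 3600 = 23760.0 s
H^2 = 9.9^2 = 98.01
P = 0.5 * rho * g * A * H^2 / T
P = 0.5 * 1025 * 9.81 * 6228 * 98.01 / 23760.0
P = 129162.2 W

129162.2


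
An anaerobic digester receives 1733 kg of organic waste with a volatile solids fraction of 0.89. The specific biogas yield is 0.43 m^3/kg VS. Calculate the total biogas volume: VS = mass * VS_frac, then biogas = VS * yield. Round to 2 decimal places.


Compute volatile solids:
  VS = mass * VS_fraction = 1733 * 0.89 = 1542.37 kg
Calculate biogas volume:
  Biogas = VS * specific_yield = 1542.37 * 0.43
  Biogas = 663.22 m^3

663.22


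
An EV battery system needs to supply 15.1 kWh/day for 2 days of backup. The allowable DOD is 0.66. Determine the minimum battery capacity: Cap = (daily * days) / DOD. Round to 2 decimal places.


Total energy needed = daily * days = 15.1 * 2 = 30.2 kWh
Account for depth of discharge:
  Cap = total_energy / DOD = 30.2 / 0.66
  Cap = 45.76 kWh

45.76


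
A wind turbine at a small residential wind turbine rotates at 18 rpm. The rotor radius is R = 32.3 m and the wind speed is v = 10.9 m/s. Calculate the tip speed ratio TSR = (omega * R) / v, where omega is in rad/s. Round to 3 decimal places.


Convert rotational speed to rad/s:
  omega = 18 * 2 * pi / 60 = 1.885 rad/s
Compute tip speed:
  v_tip = omega * R = 1.885 * 32.3 = 60.884 m/s
Tip speed ratio:
  TSR = v_tip / v_wind = 60.884 / 10.9 = 5.586

5.586


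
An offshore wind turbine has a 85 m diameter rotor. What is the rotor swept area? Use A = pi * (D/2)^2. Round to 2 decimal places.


Compute the rotor radius:
  r = D / 2 = 85 / 2 = 42.5 m
Calculate swept area:
  A = pi * r^2 = pi * 42.5^2
  A = 5674.50 m^2

5674.50


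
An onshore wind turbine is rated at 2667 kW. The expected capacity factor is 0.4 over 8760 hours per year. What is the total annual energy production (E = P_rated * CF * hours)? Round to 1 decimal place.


Annual energy = rated_kW * capacity_factor * hours_per_year
Given: P_rated = 2667 kW, CF = 0.4, hours = 8760
E = 2667 * 0.4 * 8760
E = 9345168.0 kWh

9345168.0


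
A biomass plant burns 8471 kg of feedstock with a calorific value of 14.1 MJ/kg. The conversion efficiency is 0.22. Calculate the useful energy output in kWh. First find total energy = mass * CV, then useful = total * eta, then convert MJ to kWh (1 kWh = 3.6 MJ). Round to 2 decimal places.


Total energy = mass * CV = 8471 * 14.1 = 119441.1 MJ
Useful energy = total * eta = 119441.1 * 0.22 = 26277.04 MJ
Convert to kWh: 26277.04 / 3.6
Useful energy = 7299.18 kWh

7299.18


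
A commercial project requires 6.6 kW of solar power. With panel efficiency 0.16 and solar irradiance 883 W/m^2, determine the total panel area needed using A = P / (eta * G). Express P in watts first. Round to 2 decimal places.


Convert target power to watts: P = 6.6 * 1000 = 6600.0 W
Compute denominator: eta * G = 0.16 * 883 = 141.28
Required area A = P / (eta * G) = 6600.0 / 141.28
A = 46.72 m^2

46.72


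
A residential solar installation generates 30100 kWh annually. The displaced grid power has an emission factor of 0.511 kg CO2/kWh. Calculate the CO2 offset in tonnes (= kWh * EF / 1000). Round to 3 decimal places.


CO2 offset in kg = generation * emission_factor
CO2 offset = 30100 * 0.511 = 15381.1 kg
Convert to tonnes:
  CO2 offset = 15381.1 / 1000 = 15.381 tonnes

15.381


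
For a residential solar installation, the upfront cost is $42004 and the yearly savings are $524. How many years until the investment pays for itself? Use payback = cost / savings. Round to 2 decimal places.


Simple payback period = initial cost / annual savings
Payback = 42004 / 524
Payback = 80.16 years

80.16


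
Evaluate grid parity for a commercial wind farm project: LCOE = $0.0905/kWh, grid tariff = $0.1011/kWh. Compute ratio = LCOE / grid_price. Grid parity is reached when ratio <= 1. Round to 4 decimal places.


Compare LCOE to grid price:
  LCOE = $0.0905/kWh, Grid price = $0.1011/kWh
  Ratio = LCOE / grid_price = 0.0905 / 0.1011 = 0.8952
  Grid parity achieved (ratio <= 1)? yes

0.8952


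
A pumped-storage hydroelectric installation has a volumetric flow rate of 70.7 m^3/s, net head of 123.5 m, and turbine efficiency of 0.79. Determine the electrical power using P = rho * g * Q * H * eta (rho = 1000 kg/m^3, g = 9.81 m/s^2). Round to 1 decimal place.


Apply the hydropower formula P = rho * g * Q * H * eta
rho * g = 1000 * 9.81 = 9810.0
P = 9810.0 * 70.7 * 123.5 * 0.79
P = 67667864.4 W

67667864.4


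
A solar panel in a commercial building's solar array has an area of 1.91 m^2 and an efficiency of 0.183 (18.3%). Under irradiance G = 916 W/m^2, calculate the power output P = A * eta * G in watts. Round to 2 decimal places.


Use the solar power formula P = A * eta * G.
Given: A = 1.91 m^2, eta = 0.183, G = 916 W/m^2
P = 1.91 * 0.183 * 916
P = 320.17 W

320.17


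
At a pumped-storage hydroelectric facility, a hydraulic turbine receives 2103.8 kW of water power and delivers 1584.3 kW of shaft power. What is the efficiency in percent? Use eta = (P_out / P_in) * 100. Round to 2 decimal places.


Turbine efficiency = (output power / input power) * 100
eta = (1584.3 / 2103.8) * 100
eta = 75.31%

75.31


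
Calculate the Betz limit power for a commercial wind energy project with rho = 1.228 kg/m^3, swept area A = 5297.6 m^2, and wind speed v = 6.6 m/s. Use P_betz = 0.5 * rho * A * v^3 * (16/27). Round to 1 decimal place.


The Betz coefficient Cp_max = 16/27 = 0.5926
v^3 = 6.6^3 = 287.496
P_betz = 0.5 * rho * A * v^3 * Cp_max
P_betz = 0.5 * 1.228 * 5297.6 * 287.496 * 0.5926
P_betz = 554160.5 W

554160.5


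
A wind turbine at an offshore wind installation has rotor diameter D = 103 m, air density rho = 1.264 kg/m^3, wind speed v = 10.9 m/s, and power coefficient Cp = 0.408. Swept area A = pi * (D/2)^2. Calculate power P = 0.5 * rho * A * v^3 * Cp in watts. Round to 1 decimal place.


Step 1 -- Compute swept area:
  A = pi * (D/2)^2 = pi * (103/2)^2 = 8332.29 m^2
Step 2 -- Apply wind power equation:
  P = 0.5 * rho * A * v^3 * Cp
  v^3 = 10.9^3 = 1295.029
  P = 0.5 * 1.264 * 8332.29 * 1295.029 * 0.408
  P = 2782409.6 W

2782409.6


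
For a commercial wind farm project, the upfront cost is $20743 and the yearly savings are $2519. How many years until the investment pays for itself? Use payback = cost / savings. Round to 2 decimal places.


Simple payback period = initial cost / annual savings
Payback = 20743 / 2519
Payback = 8.23 years

8.23


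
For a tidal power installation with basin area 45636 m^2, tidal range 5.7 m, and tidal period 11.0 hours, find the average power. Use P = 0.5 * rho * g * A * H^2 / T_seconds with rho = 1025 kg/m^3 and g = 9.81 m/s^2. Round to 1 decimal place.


Convert period to seconds: T = 11.0 * 3600 = 39600.0 s
H^2 = 5.7^2 = 32.49
P = 0.5 * rho * g * A * H^2 / T
P = 0.5 * 1025 * 9.81 * 45636 * 32.49 / 39600.0
P = 188245.7 W

188245.7


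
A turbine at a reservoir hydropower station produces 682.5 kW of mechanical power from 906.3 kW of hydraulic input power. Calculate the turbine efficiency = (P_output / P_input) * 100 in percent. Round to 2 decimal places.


Turbine efficiency = (output power / input power) * 100
eta = (682.5 / 906.3) * 100
eta = 75.31%

75.31


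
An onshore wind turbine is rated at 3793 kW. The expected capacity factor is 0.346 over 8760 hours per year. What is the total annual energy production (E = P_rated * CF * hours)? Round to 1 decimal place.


Annual energy = rated_kW * capacity_factor * hours_per_year
Given: P_rated = 3793 kW, CF = 0.346, hours = 8760
E = 3793 * 0.346 * 8760
E = 11496431.3 kWh

11496431.3


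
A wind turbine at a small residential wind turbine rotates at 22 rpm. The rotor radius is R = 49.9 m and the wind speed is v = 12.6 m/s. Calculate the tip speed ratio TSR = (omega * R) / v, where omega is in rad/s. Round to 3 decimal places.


Convert rotational speed to rad/s:
  omega = 22 * 2 * pi / 60 = 2.3038 rad/s
Compute tip speed:
  v_tip = omega * R = 2.3038 * 49.9 = 114.961 m/s
Tip speed ratio:
  TSR = v_tip / v_wind = 114.961 / 12.6 = 9.124

9.124


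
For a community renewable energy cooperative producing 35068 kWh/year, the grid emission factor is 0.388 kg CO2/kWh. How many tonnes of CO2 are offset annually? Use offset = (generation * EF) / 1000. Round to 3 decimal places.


CO2 offset in kg = generation * emission_factor
CO2 offset = 35068 * 0.388 = 13606.38 kg
Convert to tonnes:
  CO2 offset = 13606.38 / 1000 = 13.606 tonnes

13.606


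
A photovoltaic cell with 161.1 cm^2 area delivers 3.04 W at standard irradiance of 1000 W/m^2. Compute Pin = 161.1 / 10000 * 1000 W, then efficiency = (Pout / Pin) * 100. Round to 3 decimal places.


First compute the input power:
  Pin = area_cm2 / 10000 * G = 161.1 / 10000 * 1000 = 16.11 W
Then compute efficiency:
  Efficiency = (Pout / Pin) * 100 = (3.04 / 16.11) * 100
  Efficiency = 18.870%

18.870


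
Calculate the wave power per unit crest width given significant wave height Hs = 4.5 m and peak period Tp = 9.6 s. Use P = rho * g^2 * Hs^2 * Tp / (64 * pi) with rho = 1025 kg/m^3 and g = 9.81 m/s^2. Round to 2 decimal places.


Apply wave power formula:
  g^2 = 9.81^2 = 96.2361
  Hs^2 = 4.5^2 = 20.25
  Numerator = rho * g^2 * Hs^2 * Tp = 1025 * 96.2361 * 20.25 * 9.6 = 19176005.29
  Denominator = 64 * pi = 201.0619
  P = 19176005.29 / 201.0619 = 95373.63 W/m

95373.63


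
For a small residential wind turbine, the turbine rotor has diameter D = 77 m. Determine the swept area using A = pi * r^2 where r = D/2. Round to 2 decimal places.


Compute the rotor radius:
  r = D / 2 = 77 / 2 = 38.5 m
Calculate swept area:
  A = pi * r^2 = pi * 38.5^2
  A = 4656.63 m^2

4656.63


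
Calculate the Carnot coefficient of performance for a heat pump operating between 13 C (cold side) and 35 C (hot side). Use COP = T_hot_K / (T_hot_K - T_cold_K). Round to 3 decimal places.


Convert to Kelvin:
  T_hot = 35 + 273.15 = 308.15 K
  T_cold = 13 + 273.15 = 286.15 K
Apply Carnot COP formula:
  COP = T_hot_K / (T_hot_K - T_cold_K) = 308.15 / 22.0
  COP = 14.007

14.007


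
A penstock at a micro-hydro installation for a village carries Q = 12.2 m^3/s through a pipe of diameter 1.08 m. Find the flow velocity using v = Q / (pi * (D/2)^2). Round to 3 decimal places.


Compute pipe cross-sectional area:
  A = pi * (D/2)^2 = pi * (1.08/2)^2 = 0.9161 m^2
Calculate velocity:
  v = Q / A = 12.2 / 0.9161
  v = 13.317 m/s

13.317


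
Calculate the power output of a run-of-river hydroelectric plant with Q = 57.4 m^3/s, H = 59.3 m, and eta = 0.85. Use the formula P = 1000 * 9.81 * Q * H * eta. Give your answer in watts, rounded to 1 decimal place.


Apply the hydropower formula P = rho * g * Q * H * eta
rho * g = 1000 * 9.81 = 9810.0
P = 9810.0 * 57.4 * 59.3 * 0.85
P = 28382753.1 W

28382753.1


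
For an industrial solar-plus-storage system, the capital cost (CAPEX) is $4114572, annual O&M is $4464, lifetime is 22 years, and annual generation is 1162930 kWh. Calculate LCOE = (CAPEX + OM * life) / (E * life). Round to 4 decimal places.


Total cost = CAPEX + OM * lifetime = 4114572 + 4464 * 22 = 4114572 + 98208 = 4212780
Total generation = annual * lifetime = 1162930 * 22 = 25584460 kWh
LCOE = 4212780 / 25584460
LCOE = 0.1647 $/kWh

0.1647


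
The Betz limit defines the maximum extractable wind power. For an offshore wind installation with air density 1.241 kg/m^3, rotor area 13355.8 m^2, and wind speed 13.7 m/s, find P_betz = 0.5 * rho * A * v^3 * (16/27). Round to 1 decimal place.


The Betz coefficient Cp_max = 16/27 = 0.5926
v^3 = 13.7^3 = 2571.353
P_betz = 0.5 * rho * A * v^3 * Cp_max
P_betz = 0.5 * 1.241 * 13355.8 * 2571.353 * 0.5926
P_betz = 12627855.8 W

12627855.8


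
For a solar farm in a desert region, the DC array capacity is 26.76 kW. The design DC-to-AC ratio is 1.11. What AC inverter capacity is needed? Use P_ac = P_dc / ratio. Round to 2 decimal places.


The inverter AC capacity is determined by the DC/AC ratio.
Given: P_dc = 26.76 kW, DC/AC ratio = 1.11
P_ac = P_dc / ratio = 26.76 / 1.11
P_ac = 24.11 kW

24.11


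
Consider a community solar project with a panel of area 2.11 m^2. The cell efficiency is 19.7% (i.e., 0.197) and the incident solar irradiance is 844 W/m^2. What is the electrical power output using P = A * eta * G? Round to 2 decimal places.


Use the solar power formula P = A * eta * G.
Given: A = 2.11 m^2, eta = 0.197, G = 844 W/m^2
P = 2.11 * 0.197 * 844
P = 350.83 W

350.83


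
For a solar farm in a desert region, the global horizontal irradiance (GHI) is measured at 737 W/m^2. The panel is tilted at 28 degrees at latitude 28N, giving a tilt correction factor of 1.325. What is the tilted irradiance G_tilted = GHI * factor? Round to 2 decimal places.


Identify the given values:
  GHI = 737 W/m^2, tilt correction factor = 1.325
Apply the formula G_tilted = GHI * factor:
  G_tilted = 737 * 1.325
  G_tilted = 976.53 W/m^2

976.53


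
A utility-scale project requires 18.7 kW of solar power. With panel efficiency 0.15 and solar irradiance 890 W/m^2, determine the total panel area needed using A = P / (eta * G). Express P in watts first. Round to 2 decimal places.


Convert target power to watts: P = 18.7 * 1000 = 18700.0 W
Compute denominator: eta * G = 0.15 * 890 = 133.5
Required area A = P / (eta * G) = 18700.0 / 133.5
A = 140.07 m^2

140.07


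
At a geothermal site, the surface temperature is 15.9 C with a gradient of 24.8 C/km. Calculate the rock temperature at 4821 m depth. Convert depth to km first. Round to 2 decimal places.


Convert depth to km: 4821 / 1000 = 4.821 km
Temperature increase = gradient * depth_km = 24.8 * 4.821 = 119.56 C
Temperature at depth = T_surface + delta_T = 15.9 + 119.56
T = 135.46 C

135.46


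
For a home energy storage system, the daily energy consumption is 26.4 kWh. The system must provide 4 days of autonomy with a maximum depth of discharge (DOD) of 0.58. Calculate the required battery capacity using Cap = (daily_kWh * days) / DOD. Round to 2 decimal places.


Total energy needed = daily * days = 26.4 * 4 = 105.6 kWh
Account for depth of discharge:
  Cap = total_energy / DOD = 105.6 / 0.58
  Cap = 182.07 kWh

182.07


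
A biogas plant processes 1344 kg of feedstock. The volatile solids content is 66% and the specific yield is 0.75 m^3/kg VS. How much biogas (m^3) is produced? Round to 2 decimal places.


Compute volatile solids:
  VS = mass * VS_fraction = 1344 * 0.66 = 887.04 kg
Calculate biogas volume:
  Biogas = VS * specific_yield = 887.04 * 0.75
  Biogas = 665.28 m^3

665.28


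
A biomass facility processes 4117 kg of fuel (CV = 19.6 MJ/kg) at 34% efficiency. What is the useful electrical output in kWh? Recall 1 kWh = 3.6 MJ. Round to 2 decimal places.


Total energy = mass * CV = 4117 * 19.6 = 80693.2 MJ
Useful energy = total * eta = 80693.2 * 0.34 = 27435.69 MJ
Convert to kWh: 27435.69 / 3.6
Useful energy = 7621.02 kWh

7621.02


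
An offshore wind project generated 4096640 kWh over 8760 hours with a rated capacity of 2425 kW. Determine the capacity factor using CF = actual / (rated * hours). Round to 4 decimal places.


Capacity factor = actual output / maximum possible output
Maximum possible = rated * hours = 2425 * 8760 = 21243000 kWh
CF = 4096640 / 21243000
CF = 0.1928

0.1928


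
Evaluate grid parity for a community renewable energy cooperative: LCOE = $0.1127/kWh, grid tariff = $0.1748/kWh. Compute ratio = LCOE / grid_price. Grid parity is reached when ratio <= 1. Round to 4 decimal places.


Compare LCOE to grid price:
  LCOE = $0.1127/kWh, Grid price = $0.1748/kWh
  Ratio = LCOE / grid_price = 0.1127 / 0.1748 = 0.6447
  Grid parity achieved (ratio <= 1)? yes

0.6447


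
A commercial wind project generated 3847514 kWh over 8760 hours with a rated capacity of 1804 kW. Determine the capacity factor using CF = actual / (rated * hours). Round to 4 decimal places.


Capacity factor = actual output / maximum possible output
Maximum possible = rated * hours = 1804 * 8760 = 15803040 kWh
CF = 3847514 / 15803040
CF = 0.2435

0.2435


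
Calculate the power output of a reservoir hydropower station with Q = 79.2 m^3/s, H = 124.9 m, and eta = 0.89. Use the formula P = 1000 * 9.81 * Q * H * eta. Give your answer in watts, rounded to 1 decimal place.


Apply the hydropower formula P = rho * g * Q * H * eta
rho * g = 1000 * 9.81 = 9810.0
P = 9810.0 * 79.2 * 124.9 * 0.89
P = 86366761.3 W

86366761.3


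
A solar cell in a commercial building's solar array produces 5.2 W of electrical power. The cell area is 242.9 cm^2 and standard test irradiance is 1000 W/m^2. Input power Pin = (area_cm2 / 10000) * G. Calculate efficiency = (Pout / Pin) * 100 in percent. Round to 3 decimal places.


First compute the input power:
  Pin = area_cm2 / 10000 * G = 242.9 / 10000 * 1000 = 24.29 W
Then compute efficiency:
  Efficiency = (Pout / Pin) * 100 = (5.2 / 24.29) * 100
  Efficiency = 21.408%

21.408


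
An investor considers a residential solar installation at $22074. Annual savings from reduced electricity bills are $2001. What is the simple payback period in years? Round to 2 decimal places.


Simple payback period = initial cost / annual savings
Payback = 22074 / 2001
Payback = 11.03 years

11.03


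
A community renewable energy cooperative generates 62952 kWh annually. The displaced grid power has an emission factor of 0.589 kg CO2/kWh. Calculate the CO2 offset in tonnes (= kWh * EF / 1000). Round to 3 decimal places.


CO2 offset in kg = generation * emission_factor
CO2 offset = 62952 * 0.589 = 37078.73 kg
Convert to tonnes:
  CO2 offset = 37078.73 / 1000 = 37.079 tonnes

37.079


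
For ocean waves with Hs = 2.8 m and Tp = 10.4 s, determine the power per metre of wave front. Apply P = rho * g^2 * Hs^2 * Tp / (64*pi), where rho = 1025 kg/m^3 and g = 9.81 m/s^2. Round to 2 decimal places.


Apply wave power formula:
  g^2 = 9.81^2 = 96.2361
  Hs^2 = 2.8^2 = 7.84
  Numerator = rho * g^2 * Hs^2 * Tp = 1025 * 96.2361 * 7.84 * 10.4 = 8042874.32
  Denominator = 64 * pi = 201.0619
  P = 8042874.32 / 201.0619 = 40001.98 W/m

40001.98


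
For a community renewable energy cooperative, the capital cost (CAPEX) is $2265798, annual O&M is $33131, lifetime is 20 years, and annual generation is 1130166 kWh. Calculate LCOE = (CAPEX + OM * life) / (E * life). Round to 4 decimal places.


Total cost = CAPEX + OM * lifetime = 2265798 + 33131 * 20 = 2265798 + 662620 = 2928418
Total generation = annual * lifetime = 1130166 * 20 = 22603320 kWh
LCOE = 2928418 / 22603320
LCOE = 0.1296 $/kWh

0.1296


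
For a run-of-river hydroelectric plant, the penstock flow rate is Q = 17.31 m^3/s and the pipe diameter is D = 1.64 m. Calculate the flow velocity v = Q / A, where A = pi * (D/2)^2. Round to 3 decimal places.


Compute pipe cross-sectional area:
  A = pi * (D/2)^2 = pi * (1.64/2)^2 = 2.1124 m^2
Calculate velocity:
  v = Q / A = 17.31 / 2.1124
  v = 8.194 m/s

8.194


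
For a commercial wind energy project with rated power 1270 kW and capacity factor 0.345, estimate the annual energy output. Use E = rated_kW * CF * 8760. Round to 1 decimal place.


Annual energy = rated_kW * capacity_factor * hours_per_year
Given: P_rated = 1270 kW, CF = 0.345, hours = 8760
E = 1270 * 0.345 * 8760
E = 3838194.0 kWh

3838194.0


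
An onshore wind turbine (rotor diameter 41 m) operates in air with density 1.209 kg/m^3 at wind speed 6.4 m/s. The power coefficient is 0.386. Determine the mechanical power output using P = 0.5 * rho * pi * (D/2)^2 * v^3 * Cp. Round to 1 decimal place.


Step 1 -- Compute swept area:
  A = pi * (D/2)^2 = pi * (41/2)^2 = 1320.25 m^2
Step 2 -- Apply wind power equation:
  P = 0.5 * rho * A * v^3 * Cp
  v^3 = 6.4^3 = 262.144
  P = 0.5 * 1.209 * 1320.25 * 262.144 * 0.386
  P = 80757.2 W

80757.2


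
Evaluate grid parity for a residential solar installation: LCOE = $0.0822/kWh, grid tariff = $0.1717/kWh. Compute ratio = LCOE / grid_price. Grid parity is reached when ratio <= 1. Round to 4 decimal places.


Compare LCOE to grid price:
  LCOE = $0.0822/kWh, Grid price = $0.1717/kWh
  Ratio = LCOE / grid_price = 0.0822 / 0.1717 = 0.4787
  Grid parity achieved (ratio <= 1)? yes

0.4787


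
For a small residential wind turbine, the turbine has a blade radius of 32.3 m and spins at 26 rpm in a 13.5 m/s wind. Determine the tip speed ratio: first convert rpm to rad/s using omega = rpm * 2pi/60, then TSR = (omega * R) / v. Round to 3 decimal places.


Convert rotational speed to rad/s:
  omega = 26 * 2 * pi / 60 = 2.7227 rad/s
Compute tip speed:
  v_tip = omega * R = 2.7227 * 32.3 = 87.944 m/s
Tip speed ratio:
  TSR = v_tip / v_wind = 87.944 / 13.5 = 6.514

6.514


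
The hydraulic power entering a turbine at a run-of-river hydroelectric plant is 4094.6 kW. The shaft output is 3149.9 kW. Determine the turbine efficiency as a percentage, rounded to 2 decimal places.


Turbine efficiency = (output power / input power) * 100
eta = (3149.9 / 4094.6) * 100
eta = 76.93%

76.93


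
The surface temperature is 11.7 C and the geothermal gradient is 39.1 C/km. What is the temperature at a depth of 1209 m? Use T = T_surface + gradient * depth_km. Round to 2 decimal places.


Convert depth to km: 1209 / 1000 = 1.209 km
Temperature increase = gradient * depth_km = 39.1 * 1.209 = 47.27 C
Temperature at depth = T_surface + delta_T = 11.7 + 47.27
T = 58.97 C

58.97


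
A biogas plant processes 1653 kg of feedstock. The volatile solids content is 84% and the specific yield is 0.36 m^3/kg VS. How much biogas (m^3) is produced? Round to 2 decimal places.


Compute volatile solids:
  VS = mass * VS_fraction = 1653 * 0.84 = 1388.52 kg
Calculate biogas volume:
  Biogas = VS * specific_yield = 1388.52 * 0.36
  Biogas = 499.87 m^3

499.87


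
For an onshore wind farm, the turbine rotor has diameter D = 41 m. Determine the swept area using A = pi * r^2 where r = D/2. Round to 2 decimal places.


Compute the rotor radius:
  r = D / 2 = 41 / 2 = 20.5 m
Calculate swept area:
  A = pi * r^2 = pi * 20.5^2
  A = 1320.25 m^2

1320.25


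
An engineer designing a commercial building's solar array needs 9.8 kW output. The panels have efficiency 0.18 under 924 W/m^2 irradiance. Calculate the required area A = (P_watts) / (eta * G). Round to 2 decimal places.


Convert target power to watts: P = 9.8 * 1000 = 9800.0 W
Compute denominator: eta * G = 0.18 * 924 = 166.32
Required area A = P / (eta * G) = 9800.0 / 166.32
A = 58.92 m^2

58.92


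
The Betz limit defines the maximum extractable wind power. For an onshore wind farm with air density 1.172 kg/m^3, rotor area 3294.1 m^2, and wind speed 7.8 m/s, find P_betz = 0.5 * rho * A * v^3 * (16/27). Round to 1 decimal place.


The Betz coefficient Cp_max = 16/27 = 0.5926
v^3 = 7.8^3 = 474.552
P_betz = 0.5 * rho * A * v^3 * Cp_max
P_betz = 0.5 * 1.172 * 3294.1 * 474.552 * 0.5926
P_betz = 542843.2 W

542843.2


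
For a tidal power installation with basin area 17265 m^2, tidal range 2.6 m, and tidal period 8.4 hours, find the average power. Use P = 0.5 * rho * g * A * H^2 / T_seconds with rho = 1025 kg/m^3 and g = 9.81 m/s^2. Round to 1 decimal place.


Convert period to seconds: T = 8.4 * 3600 = 30240.0 s
H^2 = 2.6^2 = 6.76
P = 0.5 * rho * g * A * H^2 / T
P = 0.5 * 1025 * 9.81 * 17265 * 6.76 / 30240.0
P = 19404.1 W

19404.1


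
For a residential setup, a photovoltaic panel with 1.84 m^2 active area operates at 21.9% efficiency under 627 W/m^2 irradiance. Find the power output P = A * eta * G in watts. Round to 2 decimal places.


Use the solar power formula P = A * eta * G.
Given: A = 1.84 m^2, eta = 0.219, G = 627 W/m^2
P = 1.84 * 0.219 * 627
P = 252.66 W

252.66


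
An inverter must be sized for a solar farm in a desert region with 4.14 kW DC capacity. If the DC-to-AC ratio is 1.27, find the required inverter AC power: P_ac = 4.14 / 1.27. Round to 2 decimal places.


The inverter AC capacity is determined by the DC/AC ratio.
Given: P_dc = 4.14 kW, DC/AC ratio = 1.27
P_ac = P_dc / ratio = 4.14 / 1.27
P_ac = 3.26 kW

3.26


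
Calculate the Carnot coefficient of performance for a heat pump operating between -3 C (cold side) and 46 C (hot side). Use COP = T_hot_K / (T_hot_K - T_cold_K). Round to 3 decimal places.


Convert to Kelvin:
  T_hot = 46 + 273.15 = 319.15 K
  T_cold = -3 + 273.15 = 270.15 K
Apply Carnot COP formula:
  COP = T_hot_K / (T_hot_K - T_cold_K) = 319.15 / 49.0
  COP = 6.513

6.513


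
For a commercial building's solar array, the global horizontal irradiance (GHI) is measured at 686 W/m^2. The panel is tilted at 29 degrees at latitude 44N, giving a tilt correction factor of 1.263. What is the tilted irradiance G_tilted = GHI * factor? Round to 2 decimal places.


Identify the given values:
  GHI = 686 W/m^2, tilt correction factor = 1.263
Apply the formula G_tilted = GHI * factor:
  G_tilted = 686 * 1.263
  G_tilted = 866.42 W/m^2

866.42


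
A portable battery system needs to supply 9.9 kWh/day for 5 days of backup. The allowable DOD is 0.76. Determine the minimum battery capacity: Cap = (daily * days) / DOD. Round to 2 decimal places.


Total energy needed = daily * days = 9.9 * 5 = 49.5 kWh
Account for depth of discharge:
  Cap = total_energy / DOD = 49.5 / 0.76
  Cap = 65.13 kWh

65.13


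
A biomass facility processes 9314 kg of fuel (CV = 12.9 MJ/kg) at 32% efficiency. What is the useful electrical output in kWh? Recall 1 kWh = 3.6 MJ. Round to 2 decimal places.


Total energy = mass * CV = 9314 * 12.9 = 120150.6 MJ
Useful energy = total * eta = 120150.6 * 0.32 = 38448.19 MJ
Convert to kWh: 38448.19 / 3.6
Useful energy = 10680.05 kWh

10680.05


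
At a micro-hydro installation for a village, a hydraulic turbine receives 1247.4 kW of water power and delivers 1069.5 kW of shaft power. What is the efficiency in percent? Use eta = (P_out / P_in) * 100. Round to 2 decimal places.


Turbine efficiency = (output power / input power) * 100
eta = (1069.5 / 1247.4) * 100
eta = 85.74%

85.74


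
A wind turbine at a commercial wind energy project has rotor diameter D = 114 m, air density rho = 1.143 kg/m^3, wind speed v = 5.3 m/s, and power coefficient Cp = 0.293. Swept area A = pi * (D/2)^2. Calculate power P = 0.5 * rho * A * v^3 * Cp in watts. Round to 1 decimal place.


Step 1 -- Compute swept area:
  A = pi * (D/2)^2 = pi * (114/2)^2 = 10207.03 m^2
Step 2 -- Apply wind power equation:
  P = 0.5 * rho * A * v^3 * Cp
  v^3 = 5.3^3 = 148.877
  P = 0.5 * 1.143 * 10207.03 * 148.877 * 0.293
  P = 254455.0 W

254455.0


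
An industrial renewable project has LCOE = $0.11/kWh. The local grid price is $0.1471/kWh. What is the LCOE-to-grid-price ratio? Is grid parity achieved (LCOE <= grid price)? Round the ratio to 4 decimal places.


Compare LCOE to grid price:
  LCOE = $0.11/kWh, Grid price = $0.1471/kWh
  Ratio = LCOE / grid_price = 0.11 / 0.1471 = 0.7478
  Grid parity achieved (ratio <= 1)? yes

0.7478


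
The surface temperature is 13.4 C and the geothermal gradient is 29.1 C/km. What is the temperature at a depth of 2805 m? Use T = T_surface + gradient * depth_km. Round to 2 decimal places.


Convert depth to km: 2805 / 1000 = 2.805 km
Temperature increase = gradient * depth_km = 29.1 * 2.805 = 81.63 C
Temperature at depth = T_surface + delta_T = 13.4 + 81.63
T = 95.03 C

95.03


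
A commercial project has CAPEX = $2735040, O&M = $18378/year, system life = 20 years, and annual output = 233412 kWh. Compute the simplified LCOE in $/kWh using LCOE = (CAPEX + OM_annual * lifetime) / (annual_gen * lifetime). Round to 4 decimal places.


Total cost = CAPEX + OM * lifetime = 2735040 + 18378 * 20 = 2735040 + 367560 = 3102600
Total generation = annual * lifetime = 233412 * 20 = 4668240 kWh
LCOE = 3102600 / 4668240
LCOE = 0.6646 $/kWh

0.6646


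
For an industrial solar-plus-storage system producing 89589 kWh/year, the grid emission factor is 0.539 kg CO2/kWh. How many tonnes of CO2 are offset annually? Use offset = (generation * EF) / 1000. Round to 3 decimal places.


CO2 offset in kg = generation * emission_factor
CO2 offset = 89589 * 0.539 = 48288.47 kg
Convert to tonnes:
  CO2 offset = 48288.47 / 1000 = 48.288 tonnes

48.288


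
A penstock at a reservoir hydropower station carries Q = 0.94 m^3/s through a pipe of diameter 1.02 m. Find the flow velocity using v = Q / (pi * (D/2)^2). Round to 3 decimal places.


Compute pipe cross-sectional area:
  A = pi * (D/2)^2 = pi * (1.02/2)^2 = 0.8171 m^2
Calculate velocity:
  v = Q / A = 0.94 / 0.8171
  v = 1.150 m/s

1.150


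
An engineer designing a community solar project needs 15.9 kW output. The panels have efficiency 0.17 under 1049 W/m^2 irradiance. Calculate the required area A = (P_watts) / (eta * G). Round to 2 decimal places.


Convert target power to watts: P = 15.9 * 1000 = 15900.0 W
Compute denominator: eta * G = 0.17 * 1049 = 178.33
Required area A = P / (eta * G) = 15900.0 / 178.33
A = 89.16 m^2

89.16


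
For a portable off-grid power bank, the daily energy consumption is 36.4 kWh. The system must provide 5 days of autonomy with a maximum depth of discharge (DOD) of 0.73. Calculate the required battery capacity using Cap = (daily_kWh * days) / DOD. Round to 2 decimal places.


Total energy needed = daily * days = 36.4 * 5 = 182.0 kWh
Account for depth of discharge:
  Cap = total_energy / DOD = 182.0 / 0.73
  Cap = 249.32 kWh

249.32


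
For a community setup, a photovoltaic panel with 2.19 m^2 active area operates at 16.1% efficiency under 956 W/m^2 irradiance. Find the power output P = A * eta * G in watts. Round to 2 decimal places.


Use the solar power formula P = A * eta * G.
Given: A = 2.19 m^2, eta = 0.161, G = 956 W/m^2
P = 2.19 * 0.161 * 956
P = 337.08 W

337.08


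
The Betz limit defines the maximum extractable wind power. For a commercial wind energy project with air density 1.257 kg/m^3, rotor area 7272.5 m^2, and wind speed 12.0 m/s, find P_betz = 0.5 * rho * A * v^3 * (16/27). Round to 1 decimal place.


The Betz coefficient Cp_max = 16/27 = 0.5926
v^3 = 12.0^3 = 1728.0
P_betz = 0.5 * rho * A * v^3 * Cp_max
P_betz = 0.5 * 1.257 * 7272.5 * 1728.0 * 0.5926
P_betz = 4680464.6 W

4680464.6


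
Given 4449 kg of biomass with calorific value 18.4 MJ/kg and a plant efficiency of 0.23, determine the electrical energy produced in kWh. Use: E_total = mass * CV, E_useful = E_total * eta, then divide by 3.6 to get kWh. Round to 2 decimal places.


Total energy = mass * CV = 4449 * 18.4 = 81861.6 MJ
Useful energy = total * eta = 81861.6 * 0.23 = 18828.17 MJ
Convert to kWh: 18828.17 / 3.6
Useful energy = 5230.05 kWh

5230.05


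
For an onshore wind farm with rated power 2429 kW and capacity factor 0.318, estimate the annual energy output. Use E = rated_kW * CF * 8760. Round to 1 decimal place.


Annual energy = rated_kW * capacity_factor * hours_per_year
Given: P_rated = 2429 kW, CF = 0.318, hours = 8760
E = 2429 * 0.318 * 8760
E = 6766416.7 kWh

6766416.7


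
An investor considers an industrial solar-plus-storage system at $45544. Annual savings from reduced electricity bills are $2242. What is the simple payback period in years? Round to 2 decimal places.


Simple payback period = initial cost / annual savings
Payback = 45544 / 2242
Payback = 20.31 years

20.31


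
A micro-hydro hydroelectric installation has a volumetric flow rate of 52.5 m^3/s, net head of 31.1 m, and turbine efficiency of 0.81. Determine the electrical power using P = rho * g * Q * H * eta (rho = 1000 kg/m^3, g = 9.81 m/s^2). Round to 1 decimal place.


Apply the hydropower formula P = rho * g * Q * H * eta
rho * g = 1000 * 9.81 = 9810.0
P = 9810.0 * 52.5 * 31.1 * 0.81
P = 12973994.8 W

12973994.8


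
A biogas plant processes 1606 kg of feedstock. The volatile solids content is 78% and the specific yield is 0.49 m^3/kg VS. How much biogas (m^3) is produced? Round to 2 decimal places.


Compute volatile solids:
  VS = mass * VS_fraction = 1606 * 0.78 = 1252.68 kg
Calculate biogas volume:
  Biogas = VS * specific_yield = 1252.68 * 0.49
  Biogas = 613.81 m^3

613.81
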